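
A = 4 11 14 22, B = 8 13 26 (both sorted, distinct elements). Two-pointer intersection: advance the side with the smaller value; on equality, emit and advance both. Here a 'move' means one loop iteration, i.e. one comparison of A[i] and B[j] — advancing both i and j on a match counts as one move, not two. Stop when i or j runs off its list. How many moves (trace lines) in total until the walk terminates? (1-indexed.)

6 moves

i=1 j=1: 4<8, i++
i=2 j=1: 11>8, j++
i=2 j=2: 11<13, i++
i=3 j=2: 14>13, j++
i=3 j=3: 14<26, i++
i=4 j=3: 22<26, i++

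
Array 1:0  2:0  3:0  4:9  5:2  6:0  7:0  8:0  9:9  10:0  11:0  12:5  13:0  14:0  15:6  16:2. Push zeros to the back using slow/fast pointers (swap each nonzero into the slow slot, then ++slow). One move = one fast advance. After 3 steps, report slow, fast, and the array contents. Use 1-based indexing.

(s=1,f=1) a[fast]=0 → fast++
(s=1,f=2) a[fast]=0 → fast++
(s=1,f=3) a[fast]=0 → fast++

slow=1, fast=4, a=[0, 0, 0, 9, 2, 0, 0, 0, 9, 0, 0, 5, 0, 0, 6, 2]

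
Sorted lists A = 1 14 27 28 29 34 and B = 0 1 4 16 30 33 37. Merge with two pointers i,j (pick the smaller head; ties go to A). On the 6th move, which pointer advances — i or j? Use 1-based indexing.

j

i=1 j=1: A[i]=1>B[j]=0 take 0, j++
i=1 j=2: A[i]=1<=B[j]=1 take 1, i++
i=2 j=2: A[i]=14>B[j]=1 take 1, j++
i=2 j=3: A[i]=14>B[j]=4 take 4, j++
i=2 j=4: A[i]=14<=B[j]=16 take 14, i++
i=3 j=4: A[i]=27>B[j]=16 take 16, j++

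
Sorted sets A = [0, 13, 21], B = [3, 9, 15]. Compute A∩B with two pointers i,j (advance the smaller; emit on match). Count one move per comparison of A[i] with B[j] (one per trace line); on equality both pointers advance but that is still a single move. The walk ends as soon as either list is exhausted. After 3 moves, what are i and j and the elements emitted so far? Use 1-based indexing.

i=2, j=3, emitted=[]

[i=1,j=1] 0<3 → i++
[i=2,j=1] 13>3 → j++
[i=2,j=2] 13>9 → j++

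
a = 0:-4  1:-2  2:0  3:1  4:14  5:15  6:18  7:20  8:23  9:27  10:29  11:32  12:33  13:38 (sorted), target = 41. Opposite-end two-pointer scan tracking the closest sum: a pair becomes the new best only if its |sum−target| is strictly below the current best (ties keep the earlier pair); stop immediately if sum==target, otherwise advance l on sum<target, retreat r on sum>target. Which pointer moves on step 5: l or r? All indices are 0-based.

[0,13] -4+38=34 d=7 * → l++
[1,13] -2+38=36 d=5 * → l++
[2,13] 0+38=38 d=3 * → l++
[3,13] 1+38=39 d=2 * → l++
[4,13] 14+38=52 d=11 → r--

r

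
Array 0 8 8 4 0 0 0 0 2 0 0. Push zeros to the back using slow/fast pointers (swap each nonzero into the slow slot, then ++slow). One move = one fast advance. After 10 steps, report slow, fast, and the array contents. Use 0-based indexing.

(s=0,f=0) a[fast]=0 → fast++
(s=0,f=1) a[fast]=8≠0 swap→a[0]=8 → slow++,fast++
(s=1,f=2) a[fast]=8≠0 swap→a[1]=8 → slow++,fast++
(s=2,f=3) a[fast]=4≠0 swap→a[2]=4 → slow++,fast++
(s=3,f=4) a[fast]=0 → fast++
(s=3,f=5) a[fast]=0 → fast++
(s=3,f=6) a[fast]=0 → fast++
(s=3,f=7) a[fast]=0 → fast++
(s=3,f=8) a[fast]=2≠0 swap→a[3]=2 → slow++,fast++
(s=4,f=9) a[fast]=0 → fast++

slow=4, fast=10, a=[8, 8, 4, 2, 0, 0, 0, 0, 0, 0, 0]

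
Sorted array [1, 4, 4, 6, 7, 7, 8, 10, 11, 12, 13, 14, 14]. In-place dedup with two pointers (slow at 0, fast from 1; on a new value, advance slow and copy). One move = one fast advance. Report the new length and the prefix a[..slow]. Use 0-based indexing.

length 10; prefix = [1, 4, 6, 7, 8, 10, 11, 12, 13, 14]

slow=0 fast=1: a[fast]=4≠a[slow]=1 write a[1]=4, slow++,fast++
slow=1 fast=2: a[fast]=4=a[slow] dup, fast++
slow=1 fast=3: a[fast]=6≠a[slow]=4 write a[2]=6, slow++,fast++
slow=2 fast=4: a[fast]=7≠a[slow]=6 write a[3]=7, slow++,fast++
slow=3 fast=5: a[fast]=7=a[slow] dup, fast++
slow=3 fast=6: a[fast]=8≠a[slow]=7 write a[4]=8, slow++,fast++
slow=4 fast=7: a[fast]=10≠a[slow]=8 write a[5]=10, slow++,fast++
slow=5 fast=8: a[fast]=11≠a[slow]=10 write a[6]=11, slow++,fast++
slow=6 fast=9: a[fast]=12≠a[slow]=11 write a[7]=12, slow++,fast++
slow=7 fast=10: a[fast]=13≠a[slow]=12 write a[8]=13, slow++,fast++
slow=8 fast=11: a[fast]=14≠a[slow]=13 write a[9]=14, slow++,fast++
slow=9 fast=12: a[fast]=14=a[slow] dup, fast++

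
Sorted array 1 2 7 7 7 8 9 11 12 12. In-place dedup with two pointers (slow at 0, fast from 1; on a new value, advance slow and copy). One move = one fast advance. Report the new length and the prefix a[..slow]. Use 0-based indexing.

length 7; prefix = [1, 2, 7, 8, 9, 11, 12]

slow=0 fast=1: a[fast]=2≠a[slow]=1 write a[1]=2, slow++,fast++
slow=1 fast=2: a[fast]=7≠a[slow]=2 write a[2]=7, slow++,fast++
slow=2 fast=3: a[fast]=7=a[slow] dup, fast++
slow=2 fast=4: a[fast]=7=a[slow] dup, fast++
slow=2 fast=5: a[fast]=8≠a[slow]=7 write a[3]=8, slow++,fast++
slow=3 fast=6: a[fast]=9≠a[slow]=8 write a[4]=9, slow++,fast++
slow=4 fast=7: a[fast]=11≠a[slow]=9 write a[5]=11, slow++,fast++
slow=5 fast=8: a[fast]=12≠a[slow]=11 write a[6]=12, slow++,fast++
slow=6 fast=9: a[fast]=12=a[slow] dup, fast++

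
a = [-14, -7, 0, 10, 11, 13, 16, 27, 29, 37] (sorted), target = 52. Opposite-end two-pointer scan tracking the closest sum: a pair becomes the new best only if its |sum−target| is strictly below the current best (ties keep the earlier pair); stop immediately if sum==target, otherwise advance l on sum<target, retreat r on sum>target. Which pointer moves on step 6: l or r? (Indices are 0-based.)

[0,9] -14+37=23 d=29 * → l++
[1,9] -7+37=30 d=22 * → l++
[2,9] 0+37=37 d=15 * → l++
[3,9] 10+37=47 d=5 * → l++
[4,9] 11+37=48 d=4 * → l++
[5,9] 13+37=50 d=2 * → l++

l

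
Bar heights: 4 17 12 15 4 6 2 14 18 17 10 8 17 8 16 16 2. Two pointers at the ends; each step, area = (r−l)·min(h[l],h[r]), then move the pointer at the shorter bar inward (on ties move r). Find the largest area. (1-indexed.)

[1,17] min(4,2)*16=32 best=32 * → r--
[1,16] min(4,16)*15=60 best=60 * → l++
[2,16] min(17,16)*14=224 best=224 * → r--
[2,15] min(17,16)*13=208 best=224 → r--
[2,14] min(17,8)*12=96 best=224 → r--
[2,13] min(17,17)*11=187 best=224 → r--
[2,12] min(17,8)*10=80 best=224 → r--
[2,11] min(17,10)*9=90 best=224 → r--
[2,10] min(17,17)*8=136 best=224 → r--
[2,9] min(17,18)*7=119 best=224 → l++
[3,9] min(12,18)*6=72 best=224 → l++
[4,9] min(15,18)*5=75 best=224 → l++
[5,9] min(4,18)*4=16 best=224 → l++
[6,9] min(6,18)*3=18 best=224 → l++
[7,9] min(2,18)*2=4 best=224 → l++
[8,9] min(14,18)*1=14 best=224 → l++

max area = 224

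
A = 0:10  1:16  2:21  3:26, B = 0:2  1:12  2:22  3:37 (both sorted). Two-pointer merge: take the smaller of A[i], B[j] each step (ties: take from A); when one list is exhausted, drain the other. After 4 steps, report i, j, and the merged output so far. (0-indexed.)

i=0 j=0: A[i]=10>B[j]=2 take 2, j++
i=0 j=1: A[i]=10<=B[j]=12 take 10, i++
i=1 j=1: A[i]=16>B[j]=12 take 12, j++
i=1 j=2: A[i]=16<=B[j]=22 take 16, i++

i=2, j=2, merged so far=[2, 10, 12, 16]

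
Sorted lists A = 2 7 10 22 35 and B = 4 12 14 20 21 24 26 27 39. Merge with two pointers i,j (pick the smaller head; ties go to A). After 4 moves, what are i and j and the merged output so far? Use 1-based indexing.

i=1 j=1: A[i]=2<=B[j]=4 take 2, i++
i=2 j=1: A[i]=7>B[j]=4 take 4, j++
i=2 j=2: A[i]=7<=B[j]=12 take 7, i++
i=3 j=2: A[i]=10<=B[j]=12 take 10, i++

i=4, j=2, merged so far=[2, 4, 7, 10]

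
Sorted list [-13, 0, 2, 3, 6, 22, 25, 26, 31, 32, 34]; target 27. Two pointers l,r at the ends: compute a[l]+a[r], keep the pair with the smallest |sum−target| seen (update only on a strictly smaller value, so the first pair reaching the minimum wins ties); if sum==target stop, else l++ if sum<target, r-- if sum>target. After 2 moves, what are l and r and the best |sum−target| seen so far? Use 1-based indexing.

l=2, r=10, best |Δ|=6

l=1 r=11: -13+34=21 d=6 *, l++
l=2 r=11: 0+34=34 d=7, r--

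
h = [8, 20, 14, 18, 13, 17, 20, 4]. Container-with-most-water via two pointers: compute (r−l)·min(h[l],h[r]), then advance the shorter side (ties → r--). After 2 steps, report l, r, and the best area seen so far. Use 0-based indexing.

l=0 r=7: min(8,4)*7=28 best=28 *, r--
l=0 r=6: min(8,20)*6=48 best=48 *, l++

l=1, r=6, best area=48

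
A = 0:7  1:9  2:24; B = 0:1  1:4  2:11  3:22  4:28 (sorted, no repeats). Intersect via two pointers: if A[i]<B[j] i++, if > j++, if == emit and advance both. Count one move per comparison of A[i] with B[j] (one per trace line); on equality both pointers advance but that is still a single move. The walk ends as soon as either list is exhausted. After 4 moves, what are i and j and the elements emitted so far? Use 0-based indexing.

[i=0,j=0] 7>1 → j++
[i=0,j=1] 7>4 → j++
[i=0,j=2] 7<11 → i++
[i=1,j=2] 9<11 → i++

i=2, j=2, emitted=[]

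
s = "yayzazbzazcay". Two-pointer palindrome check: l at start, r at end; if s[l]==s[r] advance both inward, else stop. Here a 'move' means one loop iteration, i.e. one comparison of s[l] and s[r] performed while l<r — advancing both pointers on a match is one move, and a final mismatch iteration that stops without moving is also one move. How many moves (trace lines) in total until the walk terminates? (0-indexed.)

3 moves

[0,12] 'y'=='y' → l++,r--
[1,11] 'a'=='a' → l++,r--
[2,10] 'y'!='c' → stop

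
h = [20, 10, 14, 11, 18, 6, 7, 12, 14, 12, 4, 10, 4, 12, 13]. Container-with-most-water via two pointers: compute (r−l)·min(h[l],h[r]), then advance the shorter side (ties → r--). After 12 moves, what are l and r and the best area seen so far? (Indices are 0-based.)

l=0, r=2, best area=182

l=0 r=14: min(20,13)*14=182 best=182 *, r--
l=0 r=13: min(20,12)*13=156 best=182, r--
l=0 r=12: min(20,4)*12=48 best=182, r--
l=0 r=11: min(20,10)*11=110 best=182, r--
l=0 r=10: min(20,4)*10=40 best=182, r--
l=0 r=9: min(20,12)*9=108 best=182, r--
l=0 r=8: min(20,14)*8=112 best=182, r--
l=0 r=7: min(20,12)*7=84 best=182, r--
l=0 r=6: min(20,7)*6=42 best=182, r--
l=0 r=5: min(20,6)*5=30 best=182, r--
l=0 r=4: min(20,18)*4=72 best=182, r--
l=0 r=3: min(20,11)*3=33 best=182, r--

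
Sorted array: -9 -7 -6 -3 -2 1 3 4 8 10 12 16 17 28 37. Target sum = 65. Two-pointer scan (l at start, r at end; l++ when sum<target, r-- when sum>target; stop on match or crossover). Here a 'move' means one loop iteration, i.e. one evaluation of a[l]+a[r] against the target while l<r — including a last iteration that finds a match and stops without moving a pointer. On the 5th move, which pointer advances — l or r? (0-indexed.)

l

l=0 r=14: -9+37=28 <65, l++
l=1 r=14: -7+37=30 <65, l++
l=2 r=14: -6+37=31 <65, l++
l=3 r=14: -3+37=34 <65, l++
l=4 r=14: -2+37=35 <65, l++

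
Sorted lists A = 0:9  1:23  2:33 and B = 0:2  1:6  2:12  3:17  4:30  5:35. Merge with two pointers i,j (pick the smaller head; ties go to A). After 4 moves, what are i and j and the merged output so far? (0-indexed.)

[i=0,j=0] A[i]=9>B[j]=2 take 2 → j++
[i=0,j=1] A[i]=9>B[j]=6 take 6 → j++
[i=0,j=2] A[i]=9<=B[j]=12 take 9 → i++
[i=1,j=2] A[i]=23>B[j]=12 take 12 → j++

i=1, j=3, merged so far=[2, 6, 9, 12]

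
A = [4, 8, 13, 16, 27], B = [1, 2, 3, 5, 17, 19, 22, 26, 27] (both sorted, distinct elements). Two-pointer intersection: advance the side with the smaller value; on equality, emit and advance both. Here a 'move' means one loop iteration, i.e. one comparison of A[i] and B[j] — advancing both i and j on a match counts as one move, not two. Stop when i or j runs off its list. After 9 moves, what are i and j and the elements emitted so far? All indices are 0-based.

i=4, j=5, emitted=[]

i=0 j=0: 4>1, j++
i=0 j=1: 4>2, j++
i=0 j=2: 4>3, j++
i=0 j=3: 4<5, i++
i=1 j=3: 8>5, j++
i=1 j=4: 8<17, i++
i=2 j=4: 13<17, i++
i=3 j=4: 16<17, i++
i=4 j=4: 27>17, j++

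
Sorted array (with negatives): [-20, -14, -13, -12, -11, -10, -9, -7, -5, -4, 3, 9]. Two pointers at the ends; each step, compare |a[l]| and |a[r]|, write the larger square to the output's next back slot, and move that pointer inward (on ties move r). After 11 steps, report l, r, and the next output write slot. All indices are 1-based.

l=11, r=11, next write slot=1

[1,12] |-20|>|9| out[12]=400 → l++
[2,12] |-14|>|9| out[11]=196 → l++
[3,12] |-13|>|9| out[10]=169 → l++
[4,12] |-12|>|9| out[9]=144 → l++
[5,12] |-11|>|9| out[8]=121 → l++
[6,12] |-10|>|9| out[7]=100 → l++
[7,12] |-9|<=|9| out[6]=81 → r--
[7,11] |-9|>|3| out[5]=81 → l++
[8,11] |-7|>|3| out[4]=49 → l++
[9,11] |-5|>|3| out[3]=25 → l++
[10,11] |-4|>|3| out[2]=16 → l++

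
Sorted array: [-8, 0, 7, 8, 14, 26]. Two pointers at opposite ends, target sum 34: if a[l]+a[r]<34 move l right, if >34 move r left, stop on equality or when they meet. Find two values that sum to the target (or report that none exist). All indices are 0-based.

l=0 r=5: -8+26=18 <34, l++
l=1 r=5: 0+26=26 <34, l++
l=2 r=5: 7+26=33 <34, l++
l=3 r=5: 8+26=34, found

(8, 26)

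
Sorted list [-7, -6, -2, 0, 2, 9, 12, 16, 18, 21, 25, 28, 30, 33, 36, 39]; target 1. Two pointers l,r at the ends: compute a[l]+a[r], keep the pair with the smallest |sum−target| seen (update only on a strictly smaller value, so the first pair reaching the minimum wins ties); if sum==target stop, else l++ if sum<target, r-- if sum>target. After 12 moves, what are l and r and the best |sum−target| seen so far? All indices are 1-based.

l=1 r=16: -7+39=32 d=31 *, r--
l=1 r=15: -7+36=29 d=28 *, r--
l=1 r=14: -7+33=26 d=25 *, r--
l=1 r=13: -7+30=23 d=22 *, r--
l=1 r=12: -7+28=21 d=20 *, r--
l=1 r=11: -7+25=18 d=17 *, r--
l=1 r=10: -7+21=14 d=13 *, r--
l=1 r=9: -7+18=11 d=10 *, r--
l=1 r=8: -7+16=9 d=8 *, r--
l=1 r=7: -7+12=5 d=4 *, r--
l=1 r=6: -7+9=2 d=1 *, r--
l=1 r=5: -7+2=-5 d=6, l++

l=2, r=5, best |Δ|=1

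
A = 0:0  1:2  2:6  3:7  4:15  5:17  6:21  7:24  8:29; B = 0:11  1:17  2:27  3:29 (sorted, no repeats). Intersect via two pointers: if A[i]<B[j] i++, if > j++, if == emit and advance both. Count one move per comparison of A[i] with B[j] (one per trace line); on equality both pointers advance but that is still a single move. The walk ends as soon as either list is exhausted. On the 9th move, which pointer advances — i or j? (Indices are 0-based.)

[i=0,j=0] 0<11 → i++
[i=1,j=0] 2<11 → i++
[i=2,j=0] 6<11 → i++
[i=3,j=0] 7<11 → i++
[i=4,j=0] 15>11 → j++
[i=4,j=1] 15<17 → i++
[i=5,j=1] 17==17 emit → i++,j++
[i=6,j=2] 21<27 → i++
[i=7,j=2] 24<27 → i++

i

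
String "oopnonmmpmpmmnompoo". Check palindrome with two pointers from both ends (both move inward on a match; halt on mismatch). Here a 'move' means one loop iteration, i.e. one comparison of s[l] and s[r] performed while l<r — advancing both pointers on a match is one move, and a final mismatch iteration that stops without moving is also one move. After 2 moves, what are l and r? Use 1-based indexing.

[1,19] 'o'=='o' → l++,r--
[2,18] 'o'=='o' → l++,r--

l=3, r=17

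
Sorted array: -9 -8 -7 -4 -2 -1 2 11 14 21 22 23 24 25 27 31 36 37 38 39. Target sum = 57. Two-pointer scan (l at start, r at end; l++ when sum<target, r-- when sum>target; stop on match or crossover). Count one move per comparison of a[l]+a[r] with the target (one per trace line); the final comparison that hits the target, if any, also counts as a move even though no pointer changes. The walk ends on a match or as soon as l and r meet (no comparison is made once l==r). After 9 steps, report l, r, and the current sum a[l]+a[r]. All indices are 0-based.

l=0 r=19: -9+39=30 <57, l++
l=1 r=19: -8+39=31 <57, l++
l=2 r=19: -7+39=32 <57, l++
l=3 r=19: -4+39=35 <57, l++
l=4 r=19: -2+39=37 <57, l++
l=5 r=19: -1+39=38 <57, l++
l=6 r=19: 2+39=41 <57, l++
l=7 r=19: 11+39=50 <57, l++
l=8 r=19: 14+39=53 <57, l++

l=9, r=19, sum=60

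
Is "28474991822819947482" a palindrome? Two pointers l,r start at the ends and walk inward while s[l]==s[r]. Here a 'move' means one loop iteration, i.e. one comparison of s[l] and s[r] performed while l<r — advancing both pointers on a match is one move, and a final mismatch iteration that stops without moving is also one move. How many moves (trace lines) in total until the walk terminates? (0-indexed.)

[0,19] '2'=='2' → l++,r--
[1,18] '8'=='8' → l++,r--
[2,17] '4'=='4' → l++,r--
[3,16] '7'=='7' → l++,r--
[4,15] '4'=='4' → l++,r--
[5,14] '9'=='9' → l++,r--
[6,13] '9'=='9' → l++,r--
[7,12] '1'=='1' → l++,r--
[8,11] '8'=='8' → l++,r--
[9,10] '2'=='2' → l++,r--

10 moves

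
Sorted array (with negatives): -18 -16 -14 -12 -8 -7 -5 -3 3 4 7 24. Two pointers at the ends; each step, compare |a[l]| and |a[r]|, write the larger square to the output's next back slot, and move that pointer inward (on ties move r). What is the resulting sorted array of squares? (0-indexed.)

[9, 9, 16, 25, 49, 49, 64, 144, 196, 256, 324, 576]

l=0 r=11: |-18|<=|24| out[11]=576, r--
l=0 r=10: |-18|>|7| out[10]=324, l++
l=1 r=10: |-16|>|7| out[9]=256, l++
l=2 r=10: |-14|>|7| out[8]=196, l++
l=3 r=10: |-12|>|7| out[7]=144, l++
l=4 r=10: |-8|>|7| out[6]=64, l++
l=5 r=10: |-7|<=|7| out[5]=49, r--
l=5 r=9: |-7|>|4| out[4]=49, l++
l=6 r=9: |-5|>|4| out[3]=25, l++
l=7 r=9: |-3|<=|4| out[2]=16, r--
l=7 r=8: |-3|<=|3| out[1]=9, r--
l=7 r=7: |-3|<=|-3| out[0]=9, r--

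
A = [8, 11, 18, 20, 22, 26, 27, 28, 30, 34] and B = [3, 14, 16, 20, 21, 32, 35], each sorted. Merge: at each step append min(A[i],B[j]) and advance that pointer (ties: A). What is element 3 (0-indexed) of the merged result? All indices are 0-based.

merged[3] = 14

i=0 j=0: A[i]=8>B[j]=3 take 3, j++
i=0 j=1: A[i]=8<=B[j]=14 take 8, i++
i=1 j=1: A[i]=11<=B[j]=14 take 11, i++
i=2 j=1: A[i]=18>B[j]=14 take 14, j++
i=2 j=2: A[i]=18>B[j]=16 take 16, j++
i=2 j=3: A[i]=18<=B[j]=20 take 18, i++
i=3 j=3: A[i]=20<=B[j]=20 take 20, i++
i=4 j=3: A[i]=22>B[j]=20 take 20, j++
i=4 j=4: A[i]=22>B[j]=21 take 21, j++
i=4 j=5: A[i]=22<=B[j]=32 take 22, i++
i=5 j=5: A[i]=26<=B[j]=32 take 26, i++
i=6 j=5: A[i]=27<=B[j]=32 take 27, i++
i=7 j=5: A[i]=28<=B[j]=32 take 28, i++
i=8 j=5: A[i]=30<=B[j]=32 take 30, i++
i=9 j=5: A[i]=34>B[j]=32 take 32, j++
i=9 j=6: A[i]=34<=B[j]=35 take 34, i++
i=10 j=6: A done, take B[j]=35, j++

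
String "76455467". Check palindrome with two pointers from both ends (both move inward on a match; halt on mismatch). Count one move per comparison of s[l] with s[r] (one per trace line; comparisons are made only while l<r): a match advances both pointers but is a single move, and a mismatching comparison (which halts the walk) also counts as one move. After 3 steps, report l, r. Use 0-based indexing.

[0,7] '7'=='7' → l++,r--
[1,6] '6'=='6' → l++,r--
[2,5] '4'=='4' → l++,r--

l=3, r=4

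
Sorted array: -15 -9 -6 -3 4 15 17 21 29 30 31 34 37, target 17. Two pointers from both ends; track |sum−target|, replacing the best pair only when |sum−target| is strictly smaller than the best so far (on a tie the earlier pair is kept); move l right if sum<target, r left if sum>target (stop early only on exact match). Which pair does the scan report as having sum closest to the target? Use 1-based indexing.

pair (-15, 31) with sum 16 (|Δ|=1)

[1,13] -15+37=22 d=5 * → r--
[1,12] -15+34=19 d=2 * → r--
[1,11] -15+31=16 d=1 * → l++
[2,11] -9+31=22 d=5 → r--
[2,10] -9+30=21 d=4 → r--
[2,9] -9+29=20 d=3 → r--
[2,8] -9+21=12 d=5 → l++
[3,8] -6+21=15 d=2 → l++
[4,8] -3+21=18 d=1 → r--
[4,7] -3+17=14 d=3 → l++
[5,7] 4+17=21 d=4 → r--
[5,6] 4+15=19 d=2 → r--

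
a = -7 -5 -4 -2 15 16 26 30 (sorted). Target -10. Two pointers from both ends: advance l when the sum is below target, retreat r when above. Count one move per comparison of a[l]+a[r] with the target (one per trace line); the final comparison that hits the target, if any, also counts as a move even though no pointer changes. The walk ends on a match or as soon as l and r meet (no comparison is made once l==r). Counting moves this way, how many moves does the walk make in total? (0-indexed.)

7 moves

l=0 r=7: -7+30=23 >-10, r--
l=0 r=6: -7+26=19 >-10, r--
l=0 r=5: -7+16=9 >-10, r--
l=0 r=4: -7+15=8 >-10, r--
l=0 r=3: -7+-2=-9 >-10, r--
l=0 r=2: -7+-4=-11 <-10, l++
l=1 r=2: -5+-4=-9 >-10, r--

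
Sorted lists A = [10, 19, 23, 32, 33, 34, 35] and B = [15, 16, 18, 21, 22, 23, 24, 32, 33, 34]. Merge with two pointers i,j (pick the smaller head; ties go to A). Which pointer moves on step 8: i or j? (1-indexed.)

[i=1,j=1] A[i]=10<=B[j]=15 take 10 → i++
[i=2,j=1] A[i]=19>B[j]=15 take 15 → j++
[i=2,j=2] A[i]=19>B[j]=16 take 16 → j++
[i=2,j=3] A[i]=19>B[j]=18 take 18 → j++
[i=2,j=4] A[i]=19<=B[j]=21 take 19 → i++
[i=3,j=4] A[i]=23>B[j]=21 take 21 → j++
[i=3,j=5] A[i]=23>B[j]=22 take 22 → j++
[i=3,j=6] A[i]=23<=B[j]=23 take 23 → i++

i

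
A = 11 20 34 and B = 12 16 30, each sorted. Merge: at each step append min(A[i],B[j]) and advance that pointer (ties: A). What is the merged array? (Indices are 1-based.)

[11, 12, 16, 20, 30, 34]

[i=1,j=1] A[i]=11<=B[j]=12 take 11 → i++
[i=2,j=1] A[i]=20>B[j]=12 take 12 → j++
[i=2,j=2] A[i]=20>B[j]=16 take 16 → j++
[i=2,j=3] A[i]=20<=B[j]=30 take 20 → i++
[i=3,j=3] A[i]=34>B[j]=30 take 30 → j++
[i=3,j=4] B done, take A[i]=34 → i++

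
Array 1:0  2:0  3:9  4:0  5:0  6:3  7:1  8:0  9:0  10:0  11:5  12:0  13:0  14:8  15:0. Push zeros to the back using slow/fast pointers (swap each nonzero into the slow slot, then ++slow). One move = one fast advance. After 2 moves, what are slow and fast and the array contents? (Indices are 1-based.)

(s=1,f=1) a[fast]=0 → fast++
(s=1,f=2) a[fast]=0 → fast++

slow=1, fast=3, a=[0, 0, 9, 0, 0, 3, 1, 0, 0, 0, 5, 0, 0, 8, 0]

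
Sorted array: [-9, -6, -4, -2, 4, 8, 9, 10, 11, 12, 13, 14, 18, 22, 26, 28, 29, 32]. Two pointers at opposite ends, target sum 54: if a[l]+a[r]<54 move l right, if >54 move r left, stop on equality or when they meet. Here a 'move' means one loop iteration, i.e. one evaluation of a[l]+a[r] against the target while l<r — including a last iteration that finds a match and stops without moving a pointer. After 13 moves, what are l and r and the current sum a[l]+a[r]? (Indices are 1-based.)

l=14, r=18, sum=54

l=1 r=18: -9+32=23 <54, l++
l=2 r=18: -6+32=26 <54, l++
l=3 r=18: -4+32=28 <54, l++
l=4 r=18: -2+32=30 <54, l++
l=5 r=18: 4+32=36 <54, l++
l=6 r=18: 8+32=40 <54, l++
l=7 r=18: 9+32=41 <54, l++
l=8 r=18: 10+32=42 <54, l++
l=9 r=18: 11+32=43 <54, l++
l=10 r=18: 12+32=44 <54, l++
l=11 r=18: 13+32=45 <54, l++
l=12 r=18: 14+32=46 <54, l++
l=13 r=18: 18+32=50 <54, l++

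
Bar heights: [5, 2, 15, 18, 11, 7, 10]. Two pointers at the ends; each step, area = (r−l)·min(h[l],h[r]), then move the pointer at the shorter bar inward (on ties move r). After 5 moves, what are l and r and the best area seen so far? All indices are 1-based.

l=3, r=4, best area=40

[1,7] min(5,10)*6=30 best=30 * → l++
[2,7] min(2,10)*5=10 best=30 → l++
[3,7] min(15,10)*4=40 best=40 * → r--
[3,6] min(15,7)*3=21 best=40 → r--
[3,5] min(15,11)*2=22 best=40 → r--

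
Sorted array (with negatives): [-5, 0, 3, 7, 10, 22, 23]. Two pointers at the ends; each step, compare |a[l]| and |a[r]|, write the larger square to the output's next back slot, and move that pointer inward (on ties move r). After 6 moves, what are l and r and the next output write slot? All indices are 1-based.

l=2, r=2, next write slot=1

[1,7] |-5|<=|23| out[7]=529 → r--
[1,6] |-5|<=|22| out[6]=484 → r--
[1,5] |-5|<=|10| out[5]=100 → r--
[1,4] |-5|<=|7| out[4]=49 → r--
[1,3] |-5|>|3| out[3]=25 → l++
[2,3] |0|<=|3| out[2]=9 → r--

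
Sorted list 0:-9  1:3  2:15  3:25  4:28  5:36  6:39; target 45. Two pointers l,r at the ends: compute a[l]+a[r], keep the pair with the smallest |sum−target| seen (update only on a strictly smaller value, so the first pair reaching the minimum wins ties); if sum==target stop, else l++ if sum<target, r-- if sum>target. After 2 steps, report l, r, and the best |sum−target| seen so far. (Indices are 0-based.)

l=0 r=6: -9+39=30 d=15 *, l++
l=1 r=6: 3+39=42 d=3 *, l++

l=2, r=6, best |Δ|=3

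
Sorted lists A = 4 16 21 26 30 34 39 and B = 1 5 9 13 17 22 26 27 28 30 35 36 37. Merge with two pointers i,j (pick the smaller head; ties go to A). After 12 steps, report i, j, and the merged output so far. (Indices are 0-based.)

i=4, j=8, merged so far=[1, 4, 5, 9, 13, 16, 17, 21, 22, 26, 26, 27]

i=0 j=0: A[i]=4>B[j]=1 take 1, j++
i=0 j=1: A[i]=4<=B[j]=5 take 4, i++
i=1 j=1: A[i]=16>B[j]=5 take 5, j++
i=1 j=2: A[i]=16>B[j]=9 take 9, j++
i=1 j=3: A[i]=16>B[j]=13 take 13, j++
i=1 j=4: A[i]=16<=B[j]=17 take 16, i++
i=2 j=4: A[i]=21>B[j]=17 take 17, j++
i=2 j=5: A[i]=21<=B[j]=22 take 21, i++
i=3 j=5: A[i]=26>B[j]=22 take 22, j++
i=3 j=6: A[i]=26<=B[j]=26 take 26, i++
i=4 j=6: A[i]=30>B[j]=26 take 26, j++
i=4 j=7: A[i]=30>B[j]=27 take 27, j++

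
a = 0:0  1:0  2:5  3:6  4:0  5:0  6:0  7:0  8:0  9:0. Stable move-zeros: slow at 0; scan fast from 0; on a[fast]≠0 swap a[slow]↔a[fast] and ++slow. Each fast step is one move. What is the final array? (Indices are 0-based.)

[5, 6, 0, 0, 0, 0, 0, 0, 0, 0]

slow=0 fast=0: a[fast]=0, fast++
slow=0 fast=1: a[fast]=0, fast++
slow=0 fast=2: a[fast]=5≠0 swap→a[0]=5, slow++,fast++
slow=1 fast=3: a[fast]=6≠0 swap→a[1]=6, slow++,fast++
slow=2 fast=4: a[fast]=0, fast++
slow=2 fast=5: a[fast]=0, fast++
slow=2 fast=6: a[fast]=0, fast++
slow=2 fast=7: a[fast]=0, fast++
slow=2 fast=8: a[fast]=0, fast++
slow=2 fast=9: a[fast]=0, fast++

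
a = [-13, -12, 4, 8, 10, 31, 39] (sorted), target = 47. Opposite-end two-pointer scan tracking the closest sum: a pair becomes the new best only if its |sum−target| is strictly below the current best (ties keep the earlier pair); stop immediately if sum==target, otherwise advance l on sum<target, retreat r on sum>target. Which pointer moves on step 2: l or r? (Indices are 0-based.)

l

[0,6] -13+39=26 d=21 * → l++
[1,6] -12+39=27 d=20 * → l++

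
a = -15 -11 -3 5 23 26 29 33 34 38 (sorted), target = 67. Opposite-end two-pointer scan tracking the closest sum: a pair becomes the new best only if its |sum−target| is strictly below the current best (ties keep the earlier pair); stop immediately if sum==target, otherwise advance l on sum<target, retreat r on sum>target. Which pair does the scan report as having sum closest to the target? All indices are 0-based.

pair (29, 38) with sum 67 (|Δ|=0)

[0,9] -15+38=23 d=44 * → l++
[1,9] -11+38=27 d=40 * → l++
[2,9] -3+38=35 d=32 * → l++
[3,9] 5+38=43 d=24 * → l++
[4,9] 23+38=61 d=6 * → l++
[5,9] 26+38=64 d=3 * → l++
[6,9] 29+38=67 d=0 * → stop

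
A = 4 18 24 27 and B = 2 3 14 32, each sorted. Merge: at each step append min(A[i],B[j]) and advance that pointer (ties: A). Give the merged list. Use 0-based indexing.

[i=0,j=0] A[i]=4>B[j]=2 take 2 → j++
[i=0,j=1] A[i]=4>B[j]=3 take 3 → j++
[i=0,j=2] A[i]=4<=B[j]=14 take 4 → i++
[i=1,j=2] A[i]=18>B[j]=14 take 14 → j++
[i=1,j=3] A[i]=18<=B[j]=32 take 18 → i++
[i=2,j=3] A[i]=24<=B[j]=32 take 24 → i++
[i=3,j=3] A[i]=27<=B[j]=32 take 27 → i++
[i=4,j=3] A done, take B[j]=32 → j++

[2, 3, 4, 14, 18, 24, 27, 32]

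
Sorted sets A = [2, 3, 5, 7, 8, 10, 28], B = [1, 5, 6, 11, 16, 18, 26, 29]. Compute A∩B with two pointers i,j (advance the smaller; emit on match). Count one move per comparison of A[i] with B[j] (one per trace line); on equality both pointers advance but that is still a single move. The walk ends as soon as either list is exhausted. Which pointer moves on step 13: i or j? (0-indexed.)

i=0 j=0: 2>1, j++
i=0 j=1: 2<5, i++
i=1 j=1: 3<5, i++
i=2 j=1: 5==5 emit, i++,j++
i=3 j=2: 7>6, j++
i=3 j=3: 7<11, i++
i=4 j=3: 8<11, i++
i=5 j=3: 10<11, i++
i=6 j=3: 28>11, j++
i=6 j=4: 28>16, j++
i=6 j=5: 28>18, j++
i=6 j=6: 28>26, j++
i=6 j=7: 28<29, i++

i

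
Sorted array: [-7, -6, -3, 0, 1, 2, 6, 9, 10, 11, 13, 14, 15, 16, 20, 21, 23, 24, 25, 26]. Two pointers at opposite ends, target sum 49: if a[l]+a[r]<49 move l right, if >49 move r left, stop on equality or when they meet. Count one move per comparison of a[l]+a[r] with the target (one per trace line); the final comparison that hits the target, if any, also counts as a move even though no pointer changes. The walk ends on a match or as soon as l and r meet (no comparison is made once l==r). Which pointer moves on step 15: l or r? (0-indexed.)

[0,19] -7+26=19 <49 → l++
[1,19] -6+26=20 <49 → l++
[2,19] -3+26=23 <49 → l++
[3,19] 0+26=26 <49 → l++
[4,19] 1+26=27 <49 → l++
[5,19] 2+26=28 <49 → l++
[6,19] 6+26=32 <49 → l++
[7,19] 9+26=35 <49 → l++
[8,19] 10+26=36 <49 → l++
[9,19] 11+26=37 <49 → l++
[10,19] 13+26=39 <49 → l++
[11,19] 14+26=40 <49 → l++
[12,19] 15+26=41 <49 → l++
[13,19] 16+26=42 <49 → l++
[14,19] 20+26=46 <49 → l++

l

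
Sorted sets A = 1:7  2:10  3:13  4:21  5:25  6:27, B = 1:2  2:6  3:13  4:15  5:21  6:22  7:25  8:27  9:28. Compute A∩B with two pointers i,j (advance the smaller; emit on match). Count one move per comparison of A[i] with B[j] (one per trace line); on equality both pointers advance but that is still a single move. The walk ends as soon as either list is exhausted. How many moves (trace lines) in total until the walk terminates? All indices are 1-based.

10 moves

[i=1,j=1] 7>2 → j++
[i=1,j=2] 7>6 → j++
[i=1,j=3] 7<13 → i++
[i=2,j=3] 10<13 → i++
[i=3,j=3] 13==13 emit → i++,j++
[i=4,j=4] 21>15 → j++
[i=4,j=5] 21==21 emit → i++,j++
[i=5,j=6] 25>22 → j++
[i=5,j=7] 25==25 emit → i++,j++
[i=6,j=8] 27==27 emit → i++,j++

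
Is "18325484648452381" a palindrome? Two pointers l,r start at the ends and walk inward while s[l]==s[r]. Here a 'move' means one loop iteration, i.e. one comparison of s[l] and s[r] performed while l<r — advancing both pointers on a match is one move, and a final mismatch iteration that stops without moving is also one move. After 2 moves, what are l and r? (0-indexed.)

l=2, r=14

l=0 r=16: '1'=='1', l++,r--
l=1 r=15: '8'=='8', l++,r--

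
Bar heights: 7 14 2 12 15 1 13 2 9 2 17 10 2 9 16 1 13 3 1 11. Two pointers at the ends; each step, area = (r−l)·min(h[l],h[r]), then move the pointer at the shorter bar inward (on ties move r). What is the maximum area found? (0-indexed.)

[0,19] min(7,11)*19=133 best=133 * → l++
[1,19] min(14,11)*18=198 best=198 * → r--
[1,18] min(14,1)*17=17 best=198 → r--
[1,17] min(14,3)*16=48 best=198 → r--
[1,16] min(14,13)*15=195 best=198 → r--
[1,15] min(14,1)*14=14 best=198 → r--
[1,14] min(14,16)*13=182 best=198 → l++
[2,14] min(2,16)*12=24 best=198 → l++
[3,14] min(12,16)*11=132 best=198 → l++
[4,14] min(15,16)*10=150 best=198 → l++
[5,14] min(1,16)*9=9 best=198 → l++
[6,14] min(13,16)*8=104 best=198 → l++
[7,14] min(2,16)*7=14 best=198 → l++
[8,14] min(9,16)*6=54 best=198 → l++
[9,14] min(2,16)*5=10 best=198 → l++
[10,14] min(17,16)*4=64 best=198 → r--
[10,13] min(17,9)*3=27 best=198 → r--
[10,12] min(17,2)*2=4 best=198 → r--
[10,11] min(17,10)*1=10 best=198 → r--

max area = 198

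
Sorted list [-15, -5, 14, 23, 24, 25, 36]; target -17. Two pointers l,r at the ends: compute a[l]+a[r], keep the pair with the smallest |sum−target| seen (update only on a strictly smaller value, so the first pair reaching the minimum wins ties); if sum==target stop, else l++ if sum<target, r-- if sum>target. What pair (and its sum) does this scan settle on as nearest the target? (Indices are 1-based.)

pair (-15, -5) with sum -20 (|Δ|=3)

l=1 r=7: -15+36=21 d=38 *, r--
l=1 r=6: -15+25=10 d=27 *, r--
l=1 r=5: -15+24=9 d=26 *, r--
l=1 r=4: -15+23=8 d=25 *, r--
l=1 r=3: -15+14=-1 d=16 *, r--
l=1 r=2: -15+-5=-20 d=3 *, l++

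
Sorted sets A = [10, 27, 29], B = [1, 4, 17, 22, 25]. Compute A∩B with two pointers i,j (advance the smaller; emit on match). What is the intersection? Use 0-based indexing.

i=0 j=0: 10>1, j++
i=0 j=1: 10>4, j++
i=0 j=2: 10<17, i++
i=1 j=2: 27>17, j++
i=1 j=3: 27>22, j++
i=1 j=4: 27>25, j++

intersection = []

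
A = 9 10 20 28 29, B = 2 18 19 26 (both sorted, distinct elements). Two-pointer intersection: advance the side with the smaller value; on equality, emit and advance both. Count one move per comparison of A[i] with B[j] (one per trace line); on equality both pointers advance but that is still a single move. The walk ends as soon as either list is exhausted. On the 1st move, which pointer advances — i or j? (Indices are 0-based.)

i=0 j=0: 9>2, j++

j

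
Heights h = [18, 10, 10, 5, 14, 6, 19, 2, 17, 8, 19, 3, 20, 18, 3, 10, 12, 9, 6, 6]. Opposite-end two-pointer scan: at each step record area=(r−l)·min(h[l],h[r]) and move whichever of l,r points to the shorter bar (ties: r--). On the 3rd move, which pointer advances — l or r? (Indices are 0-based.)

r

l=0 r=19: min(18,6)*19=114 best=114 *, r--
l=0 r=18: min(18,6)*18=108 best=114, r--
l=0 r=17: min(18,9)*17=153 best=153 *, r--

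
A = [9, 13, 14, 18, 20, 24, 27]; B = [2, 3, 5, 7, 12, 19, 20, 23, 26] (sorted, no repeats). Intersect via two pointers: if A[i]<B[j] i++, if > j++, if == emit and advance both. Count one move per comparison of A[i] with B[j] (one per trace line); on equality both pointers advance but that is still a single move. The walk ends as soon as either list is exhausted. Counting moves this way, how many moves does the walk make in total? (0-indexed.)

i=0 j=0: 9>2, j++
i=0 j=1: 9>3, j++
i=0 j=2: 9>5, j++
i=0 j=3: 9>7, j++
i=0 j=4: 9<12, i++
i=1 j=4: 13>12, j++
i=1 j=5: 13<19, i++
i=2 j=5: 14<19, i++
i=3 j=5: 18<19, i++
i=4 j=5: 20>19, j++
i=4 j=6: 20==20 emit, i++,j++
i=5 j=7: 24>23, j++
i=5 j=8: 24<26, i++
i=6 j=8: 27>26, j++

14 moves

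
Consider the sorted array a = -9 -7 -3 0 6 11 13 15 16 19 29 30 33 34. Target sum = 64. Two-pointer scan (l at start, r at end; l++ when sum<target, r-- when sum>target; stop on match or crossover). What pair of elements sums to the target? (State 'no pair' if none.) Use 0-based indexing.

(30, 34)

l=0 r=13: -9+34=25 <64, l++
l=1 r=13: -7+34=27 <64, l++
l=2 r=13: -3+34=31 <64, l++
l=3 r=13: 0+34=34 <64, l++
l=4 r=13: 6+34=40 <64, l++
l=5 r=13: 11+34=45 <64, l++
l=6 r=13: 13+34=47 <64, l++
l=7 r=13: 15+34=49 <64, l++
l=8 r=13: 16+34=50 <64, l++
l=9 r=13: 19+34=53 <64, l++
l=10 r=13: 29+34=63 <64, l++
l=11 r=13: 30+34=64, found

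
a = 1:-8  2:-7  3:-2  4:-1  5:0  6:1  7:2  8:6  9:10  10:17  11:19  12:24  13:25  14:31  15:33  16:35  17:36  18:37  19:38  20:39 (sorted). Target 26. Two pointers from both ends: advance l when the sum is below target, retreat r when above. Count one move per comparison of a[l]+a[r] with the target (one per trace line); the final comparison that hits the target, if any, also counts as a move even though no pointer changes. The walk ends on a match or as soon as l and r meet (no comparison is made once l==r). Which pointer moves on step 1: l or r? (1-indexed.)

r

[1,20] -8+39=31 >26 → r--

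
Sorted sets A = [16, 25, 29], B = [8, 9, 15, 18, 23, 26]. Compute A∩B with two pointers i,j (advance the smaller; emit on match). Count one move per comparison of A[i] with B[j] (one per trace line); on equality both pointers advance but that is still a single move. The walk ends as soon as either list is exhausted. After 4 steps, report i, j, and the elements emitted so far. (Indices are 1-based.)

i=2, j=4, emitted=[]

[i=1,j=1] 16>8 → j++
[i=1,j=2] 16>9 → j++
[i=1,j=3] 16>15 → j++
[i=1,j=4] 16<18 → i++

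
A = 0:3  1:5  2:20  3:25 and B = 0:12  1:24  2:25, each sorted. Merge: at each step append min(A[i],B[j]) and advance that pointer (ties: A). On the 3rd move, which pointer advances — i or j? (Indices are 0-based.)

j

[i=0,j=0] A[i]=3<=B[j]=12 take 3 → i++
[i=1,j=0] A[i]=5<=B[j]=12 take 5 → i++
[i=2,j=0] A[i]=20>B[j]=12 take 12 → j++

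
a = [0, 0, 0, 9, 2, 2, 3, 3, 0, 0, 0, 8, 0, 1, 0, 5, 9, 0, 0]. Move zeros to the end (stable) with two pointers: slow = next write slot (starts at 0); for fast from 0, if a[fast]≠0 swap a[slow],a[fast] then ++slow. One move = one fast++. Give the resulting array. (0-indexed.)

[9, 2, 2, 3, 3, 8, 1, 5, 9, 0, 0, 0, 0, 0, 0, 0, 0, 0, 0]

(s=0,f=0) a[fast]=0 → fast++
(s=0,f=1) a[fast]=0 → fast++
(s=0,f=2) a[fast]=0 → fast++
(s=0,f=3) a[fast]=9≠0 swap→a[0]=9 → slow++,fast++
(s=1,f=4) a[fast]=2≠0 swap→a[1]=2 → slow++,fast++
(s=2,f=5) a[fast]=2≠0 swap→a[2]=2 → slow++,fast++
(s=3,f=6) a[fast]=3≠0 swap→a[3]=3 → slow++,fast++
(s=4,f=7) a[fast]=3≠0 swap→a[4]=3 → slow++,fast++
(s=5,f=8) a[fast]=0 → fast++
(s=5,f=9) a[fast]=0 → fast++
(s=5,f=10) a[fast]=0 → fast++
(s=5,f=11) a[fast]=8≠0 swap→a[5]=8 → slow++,fast++
(s=6,f=12) a[fast]=0 → fast++
(s=6,f=13) a[fast]=1≠0 swap→a[6]=1 → slow++,fast++
(s=7,f=14) a[fast]=0 → fast++
(s=7,f=15) a[fast]=5≠0 swap→a[7]=5 → slow++,fast++
(s=8,f=16) a[fast]=9≠0 swap→a[8]=9 → slow++,fast++
(s=9,f=17) a[fast]=0 → fast++
(s=9,f=18) a[fast]=0 → fast++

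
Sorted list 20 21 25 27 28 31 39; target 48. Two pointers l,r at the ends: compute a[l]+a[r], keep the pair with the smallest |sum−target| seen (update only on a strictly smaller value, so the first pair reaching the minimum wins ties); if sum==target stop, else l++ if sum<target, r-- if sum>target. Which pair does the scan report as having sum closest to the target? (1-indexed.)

pair (20, 28) with sum 48 (|Δ|=0)

l=1 r=7: 20+39=59 d=11 *, r--
l=1 r=6: 20+31=51 d=3 *, r--
l=1 r=5: 20+28=48 d=0 *, stop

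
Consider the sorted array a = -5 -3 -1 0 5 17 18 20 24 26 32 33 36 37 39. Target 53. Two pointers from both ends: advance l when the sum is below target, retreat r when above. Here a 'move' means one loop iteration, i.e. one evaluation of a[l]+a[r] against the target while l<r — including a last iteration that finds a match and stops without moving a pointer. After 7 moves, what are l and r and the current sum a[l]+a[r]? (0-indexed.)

[0,14] -5+39=34 <53 → l++
[1,14] -3+39=36 <53 → l++
[2,14] -1+39=38 <53 → l++
[3,14] 0+39=39 <53 → l++
[4,14] 5+39=44 <53 → l++
[5,14] 17+39=56 >53 → r--
[5,13] 17+37=54 >53 → r--

l=5, r=12, sum=53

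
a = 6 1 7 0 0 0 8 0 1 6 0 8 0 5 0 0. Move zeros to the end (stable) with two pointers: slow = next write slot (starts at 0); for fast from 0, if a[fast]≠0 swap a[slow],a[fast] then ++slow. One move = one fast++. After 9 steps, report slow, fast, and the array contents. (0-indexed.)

slow=5, fast=9, a=[6, 1, 7, 8, 1, 0, 0, 0, 0, 6, 0, 8, 0, 5, 0, 0]

(s=0,f=0) a[fast]=6≠0 swap→a[0]=6 → slow++,fast++
(s=1,f=1) a[fast]=1≠0 swap→a[1]=1 → slow++,fast++
(s=2,f=2) a[fast]=7≠0 swap→a[2]=7 → slow++,fast++
(s=3,f=3) a[fast]=0 → fast++
(s=3,f=4) a[fast]=0 → fast++
(s=3,f=5) a[fast]=0 → fast++
(s=3,f=6) a[fast]=8≠0 swap→a[3]=8 → slow++,fast++
(s=4,f=7) a[fast]=0 → fast++
(s=4,f=8) a[fast]=1≠0 swap→a[4]=1 → slow++,fast++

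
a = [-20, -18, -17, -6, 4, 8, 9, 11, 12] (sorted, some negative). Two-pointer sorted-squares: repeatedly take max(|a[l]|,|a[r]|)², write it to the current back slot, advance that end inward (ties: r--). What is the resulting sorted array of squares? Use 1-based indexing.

[1,9] |-20|>|12| out[9]=400 → l++
[2,9] |-18|>|12| out[8]=324 → l++
[3,9] |-17|>|12| out[7]=289 → l++
[4,9] |-6|<=|12| out[6]=144 → r--
[4,8] |-6|<=|11| out[5]=121 → r--
[4,7] |-6|<=|9| out[4]=81 → r--
[4,6] |-6|<=|8| out[3]=64 → r--
[4,5] |-6|>|4| out[2]=36 → l++
[5,5] |4|<=|4| out[1]=16 → r--

[16, 36, 64, 81, 121, 144, 289, 324, 400]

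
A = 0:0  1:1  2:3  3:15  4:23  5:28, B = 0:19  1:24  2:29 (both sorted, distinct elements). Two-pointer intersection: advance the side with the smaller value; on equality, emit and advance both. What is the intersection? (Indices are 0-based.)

intersection = []

[i=0,j=0] 0<19 → i++
[i=1,j=0] 1<19 → i++
[i=2,j=0] 3<19 → i++
[i=3,j=0] 15<19 → i++
[i=4,j=0] 23>19 → j++
[i=4,j=1] 23<24 → i++
[i=5,j=1] 28>24 → j++
[i=5,j=2] 28<29 → i++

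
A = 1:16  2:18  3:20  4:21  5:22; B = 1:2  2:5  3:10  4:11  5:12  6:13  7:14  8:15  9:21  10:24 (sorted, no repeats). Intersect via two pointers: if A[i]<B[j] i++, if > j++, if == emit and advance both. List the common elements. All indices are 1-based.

intersection = [21]

i=1 j=1: 16>2, j++
i=1 j=2: 16>5, j++
i=1 j=3: 16>10, j++
i=1 j=4: 16>11, j++
i=1 j=5: 16>12, j++
i=1 j=6: 16>13, j++
i=1 j=7: 16>14, j++
i=1 j=8: 16>15, j++
i=1 j=9: 16<21, i++
i=2 j=9: 18<21, i++
i=3 j=9: 20<21, i++
i=4 j=9: 21==21 emit, i++,j++
i=5 j=10: 22<24, i++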